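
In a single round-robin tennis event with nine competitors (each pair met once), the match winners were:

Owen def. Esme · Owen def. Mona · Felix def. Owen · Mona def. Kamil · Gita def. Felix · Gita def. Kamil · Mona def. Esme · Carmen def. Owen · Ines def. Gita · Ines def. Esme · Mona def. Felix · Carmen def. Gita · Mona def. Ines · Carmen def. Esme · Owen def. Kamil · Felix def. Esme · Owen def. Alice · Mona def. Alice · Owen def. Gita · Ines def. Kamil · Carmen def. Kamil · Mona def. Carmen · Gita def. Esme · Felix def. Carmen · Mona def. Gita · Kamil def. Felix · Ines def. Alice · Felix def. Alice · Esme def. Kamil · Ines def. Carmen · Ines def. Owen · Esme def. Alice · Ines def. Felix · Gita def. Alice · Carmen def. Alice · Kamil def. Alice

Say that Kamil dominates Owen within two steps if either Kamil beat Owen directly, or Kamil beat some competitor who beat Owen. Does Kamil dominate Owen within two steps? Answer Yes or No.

Kamil did not beat Owen directly.
Kamil beat Alice, Felix. Of those, Felix beat Owen.

Yes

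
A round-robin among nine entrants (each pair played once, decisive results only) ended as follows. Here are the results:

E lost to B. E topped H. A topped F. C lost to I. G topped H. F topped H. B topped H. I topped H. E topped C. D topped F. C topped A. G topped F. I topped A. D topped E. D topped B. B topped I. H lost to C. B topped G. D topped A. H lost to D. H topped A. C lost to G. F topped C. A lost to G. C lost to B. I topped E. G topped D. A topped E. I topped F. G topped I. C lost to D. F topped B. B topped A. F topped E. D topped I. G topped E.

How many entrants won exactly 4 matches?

1

Win totals: A 2, B 6, C 2, D 7, E 2, F 4, G 7, H 1, I 5.
Exactly 4: F — 1 entrant.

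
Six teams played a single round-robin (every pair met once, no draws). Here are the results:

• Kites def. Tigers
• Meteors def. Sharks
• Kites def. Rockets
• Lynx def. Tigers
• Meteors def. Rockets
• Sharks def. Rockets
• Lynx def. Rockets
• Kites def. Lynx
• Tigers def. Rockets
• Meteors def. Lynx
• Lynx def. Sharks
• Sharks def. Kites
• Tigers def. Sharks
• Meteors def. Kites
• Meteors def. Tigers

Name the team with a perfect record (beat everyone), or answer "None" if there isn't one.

Meteors

Meteors has 5 wins out of 5 opponents — a perfect record.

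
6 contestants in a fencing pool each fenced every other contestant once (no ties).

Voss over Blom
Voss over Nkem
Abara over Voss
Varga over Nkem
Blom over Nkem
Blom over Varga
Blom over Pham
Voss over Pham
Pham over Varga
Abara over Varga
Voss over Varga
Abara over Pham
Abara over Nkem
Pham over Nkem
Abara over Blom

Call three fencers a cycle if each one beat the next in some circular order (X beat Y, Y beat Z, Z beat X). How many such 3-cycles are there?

Of the C(6,3) = 20 triples, the cyclic ones are: none.
That is 0.

0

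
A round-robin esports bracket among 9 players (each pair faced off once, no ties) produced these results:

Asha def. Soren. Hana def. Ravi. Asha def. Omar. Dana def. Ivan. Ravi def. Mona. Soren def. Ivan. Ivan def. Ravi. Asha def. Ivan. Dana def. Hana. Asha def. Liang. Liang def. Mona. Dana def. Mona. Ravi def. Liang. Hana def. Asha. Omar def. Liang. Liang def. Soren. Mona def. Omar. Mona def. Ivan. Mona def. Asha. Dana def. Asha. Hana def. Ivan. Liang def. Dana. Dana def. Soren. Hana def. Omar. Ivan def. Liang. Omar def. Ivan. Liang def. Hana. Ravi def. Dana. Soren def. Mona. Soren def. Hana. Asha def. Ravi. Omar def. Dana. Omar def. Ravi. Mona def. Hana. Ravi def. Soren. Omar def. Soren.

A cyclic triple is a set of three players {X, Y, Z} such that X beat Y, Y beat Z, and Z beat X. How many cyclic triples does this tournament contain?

26

Win totals: Omar 5, Soren 3, Liang 4, Asha 5, Hana 4, Dana 5, Ivan 2, Ravi 4, Mona 4.
A player with w wins dominates both others in C(w,2) triples; summing gives 10 + 3 + 6 + 10 + 6 + 10 + 1 + 6 + 6 = 58 transitive triples.
Total triples C(9,3) = 84, so cyclic triples = 84 − 58 = 26.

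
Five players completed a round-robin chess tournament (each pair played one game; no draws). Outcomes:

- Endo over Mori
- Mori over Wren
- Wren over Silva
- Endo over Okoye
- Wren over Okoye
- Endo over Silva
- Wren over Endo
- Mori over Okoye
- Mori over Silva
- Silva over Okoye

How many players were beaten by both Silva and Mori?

Silva beat: Okoye.
Mori beat: Wren, Silva, Okoye.
Both beat: Okoye — 1.

1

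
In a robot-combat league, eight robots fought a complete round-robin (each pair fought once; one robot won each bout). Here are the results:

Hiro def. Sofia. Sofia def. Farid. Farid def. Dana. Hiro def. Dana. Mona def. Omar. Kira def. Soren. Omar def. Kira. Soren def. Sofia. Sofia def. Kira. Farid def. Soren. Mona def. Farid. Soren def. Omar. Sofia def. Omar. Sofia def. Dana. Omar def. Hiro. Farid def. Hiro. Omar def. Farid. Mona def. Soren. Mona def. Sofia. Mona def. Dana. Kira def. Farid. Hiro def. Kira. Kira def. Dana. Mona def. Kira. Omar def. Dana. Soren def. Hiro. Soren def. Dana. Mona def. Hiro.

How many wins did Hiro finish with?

3

Hiro's results: beat Sofia, Dana, Kira; lost to Mona, Omar, Soren, Farid.
That is 3 wins.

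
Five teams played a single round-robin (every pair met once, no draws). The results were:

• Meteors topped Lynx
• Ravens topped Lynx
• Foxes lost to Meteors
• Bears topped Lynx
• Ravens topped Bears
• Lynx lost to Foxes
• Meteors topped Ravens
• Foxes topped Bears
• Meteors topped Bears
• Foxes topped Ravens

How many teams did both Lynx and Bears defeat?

Lynx beat: no one.
Bears beat: Lynx.
No one was beaten by both.

0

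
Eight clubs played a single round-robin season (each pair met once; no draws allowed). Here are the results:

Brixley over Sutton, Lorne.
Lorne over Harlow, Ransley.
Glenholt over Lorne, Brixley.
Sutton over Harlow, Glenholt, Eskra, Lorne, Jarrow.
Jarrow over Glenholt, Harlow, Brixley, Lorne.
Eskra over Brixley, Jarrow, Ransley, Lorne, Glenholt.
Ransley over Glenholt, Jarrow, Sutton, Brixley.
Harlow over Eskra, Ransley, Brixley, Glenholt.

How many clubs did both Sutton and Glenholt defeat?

Sutton beat: Eskra, Lorne, Glenholt, Harlow, Jarrow.
Glenholt beat: Lorne, Brixley.
Both beat: Lorne — 1.

1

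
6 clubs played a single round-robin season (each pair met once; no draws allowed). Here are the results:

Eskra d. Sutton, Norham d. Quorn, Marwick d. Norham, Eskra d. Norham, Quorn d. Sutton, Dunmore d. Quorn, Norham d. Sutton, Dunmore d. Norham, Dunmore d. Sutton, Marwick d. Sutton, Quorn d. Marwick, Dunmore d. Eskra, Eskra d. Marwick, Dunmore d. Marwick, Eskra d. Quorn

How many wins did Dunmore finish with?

Dunmore's results: beat Norham, Sutton, Marwick, Quorn, Eskra; lost to no one.
That is 5 wins.

5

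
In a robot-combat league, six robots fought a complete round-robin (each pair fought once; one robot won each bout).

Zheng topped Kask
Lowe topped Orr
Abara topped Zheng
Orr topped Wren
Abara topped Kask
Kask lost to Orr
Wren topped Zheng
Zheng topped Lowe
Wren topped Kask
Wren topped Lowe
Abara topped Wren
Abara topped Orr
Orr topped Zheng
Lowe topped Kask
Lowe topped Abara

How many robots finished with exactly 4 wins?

Win totals: Abara 4, Orr 3, Wren 3, Lowe 3, Zheng 2, Kask 0.
Exactly 4: Abara — 1 robot.

1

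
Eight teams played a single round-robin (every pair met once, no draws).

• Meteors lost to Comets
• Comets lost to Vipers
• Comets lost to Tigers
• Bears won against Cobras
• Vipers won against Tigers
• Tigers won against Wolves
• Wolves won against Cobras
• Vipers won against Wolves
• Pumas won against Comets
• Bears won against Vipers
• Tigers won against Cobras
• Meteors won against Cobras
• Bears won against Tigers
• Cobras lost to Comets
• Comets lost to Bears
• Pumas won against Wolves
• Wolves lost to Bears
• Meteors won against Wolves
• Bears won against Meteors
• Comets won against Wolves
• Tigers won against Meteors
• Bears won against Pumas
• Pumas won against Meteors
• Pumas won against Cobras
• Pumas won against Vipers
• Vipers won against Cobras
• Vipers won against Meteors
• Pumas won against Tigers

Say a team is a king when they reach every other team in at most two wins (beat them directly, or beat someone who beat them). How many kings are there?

Wolves cannot reach Comets, Bears, Tigers, Pumas, Meteors, Vipers in two steps.
Comets cannot reach Bears, Tigers, Pumas, Vipers in two steps.
Bears reaches everyone (king).
Tigers cannot reach Bears, Pumas, Vipers in two steps.
Pumas cannot reach Bears in two steps.
Meteors cannot reach Comets, Bears, Tigers, Pumas, Vipers in two steps.
Cobras cannot reach Wolves, Comets, Bears, Tigers, Pumas, Meteors, Vipers in two steps.
Vipers cannot reach Bears, Pumas in two steps.
Kings: Bears — 1.

1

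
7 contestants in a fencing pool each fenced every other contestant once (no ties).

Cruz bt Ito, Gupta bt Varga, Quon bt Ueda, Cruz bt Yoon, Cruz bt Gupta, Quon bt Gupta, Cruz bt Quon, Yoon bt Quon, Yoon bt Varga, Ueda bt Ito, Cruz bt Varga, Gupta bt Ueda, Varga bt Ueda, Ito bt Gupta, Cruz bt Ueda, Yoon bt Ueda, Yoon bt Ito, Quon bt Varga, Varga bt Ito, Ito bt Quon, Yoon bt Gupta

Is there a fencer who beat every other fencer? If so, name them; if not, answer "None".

Cruz

Cruz has 6 wins out of 6 opponents — a perfect record.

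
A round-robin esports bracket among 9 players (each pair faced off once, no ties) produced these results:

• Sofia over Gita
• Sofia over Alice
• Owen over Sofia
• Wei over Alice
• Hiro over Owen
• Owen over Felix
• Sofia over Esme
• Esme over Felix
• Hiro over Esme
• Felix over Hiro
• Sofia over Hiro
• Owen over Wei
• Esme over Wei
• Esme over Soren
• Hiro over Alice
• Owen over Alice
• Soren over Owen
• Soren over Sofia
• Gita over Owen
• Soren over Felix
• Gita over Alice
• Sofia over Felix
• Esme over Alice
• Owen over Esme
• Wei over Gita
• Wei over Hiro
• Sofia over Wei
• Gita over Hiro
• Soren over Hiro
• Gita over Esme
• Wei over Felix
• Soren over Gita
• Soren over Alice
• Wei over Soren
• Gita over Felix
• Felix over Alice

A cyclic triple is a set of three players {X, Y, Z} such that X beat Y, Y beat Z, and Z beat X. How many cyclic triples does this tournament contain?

14

Win totals: Wei 5, Soren 6, Felix 2, Sofia 6, Gita 5, Alice 0, Esme 4, Hiro 3, Owen 5.
A player with w wins dominates both others in C(w,2) triples; summing gives 10 + 15 + 1 + 15 + 10 + 0 + 6 + 3 + 10 = 70 transitive triples.
Total triples C(9,3) = 84, so cyclic triples = 84 − 70 = 14.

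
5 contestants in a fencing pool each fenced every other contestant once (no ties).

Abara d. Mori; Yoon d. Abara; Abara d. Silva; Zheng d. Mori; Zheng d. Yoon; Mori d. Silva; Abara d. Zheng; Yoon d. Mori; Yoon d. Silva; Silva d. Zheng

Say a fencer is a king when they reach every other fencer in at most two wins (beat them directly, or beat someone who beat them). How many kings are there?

Mori cannot reach Yoon, Abara in two steps.
Yoon reaches everyone (king).
Zheng reaches everyone (king).
Silva cannot reach Abara in two steps.
Abara reaches everyone (king).
Kings: Yoon, Zheng, Abara — 3.

3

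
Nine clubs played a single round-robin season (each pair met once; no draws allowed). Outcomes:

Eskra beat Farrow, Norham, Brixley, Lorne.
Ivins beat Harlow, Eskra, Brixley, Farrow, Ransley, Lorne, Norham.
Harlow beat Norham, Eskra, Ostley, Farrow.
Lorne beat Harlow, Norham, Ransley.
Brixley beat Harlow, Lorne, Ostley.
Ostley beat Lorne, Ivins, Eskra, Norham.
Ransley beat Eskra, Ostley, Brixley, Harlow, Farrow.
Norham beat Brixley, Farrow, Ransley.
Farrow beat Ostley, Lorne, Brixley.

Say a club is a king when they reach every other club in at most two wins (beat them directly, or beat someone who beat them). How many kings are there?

6

Brixley reaches everyone (king).
Eskra cannot reach Ivins in two steps.
Harlow reaches everyone (king).
Farrow reaches everyone (king).
Lorne cannot reach Ivins in two steps.
Norham cannot reach Ivins in two steps.
Ivins reaches everyone (king).
Ransley reaches everyone (king).
Ostley reaches everyone (king).
Kings: Brixley, Harlow, Farrow, Ivins, Ransley, Ostley — 6.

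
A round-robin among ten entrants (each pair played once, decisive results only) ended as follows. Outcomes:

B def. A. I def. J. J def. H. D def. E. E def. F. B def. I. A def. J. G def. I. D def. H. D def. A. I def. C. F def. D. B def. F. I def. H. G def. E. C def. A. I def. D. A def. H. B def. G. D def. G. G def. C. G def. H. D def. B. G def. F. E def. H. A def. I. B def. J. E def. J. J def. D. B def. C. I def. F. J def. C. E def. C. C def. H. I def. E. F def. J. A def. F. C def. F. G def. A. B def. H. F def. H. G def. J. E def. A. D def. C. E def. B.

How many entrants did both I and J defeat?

3

I beat: C, D, E, F, H, J.
J beat: C, D, H.
Both beat: C, D, H — 3.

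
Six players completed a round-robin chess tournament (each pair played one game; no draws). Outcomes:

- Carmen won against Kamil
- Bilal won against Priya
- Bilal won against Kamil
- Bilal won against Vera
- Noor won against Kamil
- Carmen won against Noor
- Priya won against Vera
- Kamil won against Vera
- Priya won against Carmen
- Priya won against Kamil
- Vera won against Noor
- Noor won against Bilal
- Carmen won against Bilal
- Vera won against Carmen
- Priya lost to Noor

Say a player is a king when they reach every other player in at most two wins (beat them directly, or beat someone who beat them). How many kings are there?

5

Bilal reaches everyone (king).
Carmen reaches everyone (king).
Noor reaches everyone (king).
Kamil cannot reach Bilal, Priya in two steps.
Vera reaches everyone (king).
Priya reaches everyone (king).
Kings: Bilal, Carmen, Noor, Vera, Priya — 5.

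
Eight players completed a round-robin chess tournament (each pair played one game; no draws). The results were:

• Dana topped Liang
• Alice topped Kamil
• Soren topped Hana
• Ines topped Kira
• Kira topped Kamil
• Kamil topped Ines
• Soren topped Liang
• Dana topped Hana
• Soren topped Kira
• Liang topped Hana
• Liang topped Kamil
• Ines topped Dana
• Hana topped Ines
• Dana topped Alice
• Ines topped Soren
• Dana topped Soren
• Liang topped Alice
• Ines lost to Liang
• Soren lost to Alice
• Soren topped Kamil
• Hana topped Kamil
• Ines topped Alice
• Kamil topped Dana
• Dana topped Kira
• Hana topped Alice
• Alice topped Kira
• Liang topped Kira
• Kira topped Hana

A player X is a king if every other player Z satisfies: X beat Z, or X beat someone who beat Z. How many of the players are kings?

6

Alice reaches everyone (king).
Ines reaches everyone (king).
Dana reaches everyone (king).
Kamil reaches everyone (king).
Hana cannot reach Liang in two steps.
Kira cannot reach Soren, Liang in two steps.
Soren reaches everyone (king).
Liang reaches everyone (king).
Kings: Alice, Ines, Dana, Kamil, Soren, Liang — 6.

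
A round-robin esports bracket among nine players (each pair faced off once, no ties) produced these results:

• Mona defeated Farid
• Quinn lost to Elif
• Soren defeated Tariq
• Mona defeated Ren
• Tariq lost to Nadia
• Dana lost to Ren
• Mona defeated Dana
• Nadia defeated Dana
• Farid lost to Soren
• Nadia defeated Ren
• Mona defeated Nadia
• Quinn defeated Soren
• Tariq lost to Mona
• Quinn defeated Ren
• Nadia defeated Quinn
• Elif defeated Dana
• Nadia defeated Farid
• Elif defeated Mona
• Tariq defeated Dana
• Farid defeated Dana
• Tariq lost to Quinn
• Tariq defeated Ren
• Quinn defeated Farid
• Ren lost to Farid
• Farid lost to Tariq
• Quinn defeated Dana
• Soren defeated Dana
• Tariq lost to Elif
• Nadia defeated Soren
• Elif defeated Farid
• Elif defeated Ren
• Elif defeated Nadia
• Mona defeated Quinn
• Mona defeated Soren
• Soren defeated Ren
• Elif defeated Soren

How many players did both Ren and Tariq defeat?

1

Ren beat: Dana.
Tariq beat: Dana, Ren, Farid.
Both beat: Dana — 1.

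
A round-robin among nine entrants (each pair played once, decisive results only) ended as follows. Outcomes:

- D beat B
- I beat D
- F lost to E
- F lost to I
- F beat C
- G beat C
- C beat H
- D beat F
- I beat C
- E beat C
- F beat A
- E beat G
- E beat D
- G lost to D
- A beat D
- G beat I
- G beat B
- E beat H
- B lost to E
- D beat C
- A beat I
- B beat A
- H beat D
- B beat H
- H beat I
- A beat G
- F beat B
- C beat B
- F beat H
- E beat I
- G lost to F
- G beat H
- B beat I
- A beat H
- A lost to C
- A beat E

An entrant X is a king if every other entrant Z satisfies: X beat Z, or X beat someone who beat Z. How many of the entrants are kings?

A reaches everyone (king).
B reaches everyone (king).
C cannot reach F in two steps.
D cannot reach E in two steps.
E reaches everyone (king).
F reaches everyone (king).
G cannot reach E in two steps.
H cannot reach A, E in two steps.
I cannot reach E in two steps.
Kings: A, B, E, F — 4.

4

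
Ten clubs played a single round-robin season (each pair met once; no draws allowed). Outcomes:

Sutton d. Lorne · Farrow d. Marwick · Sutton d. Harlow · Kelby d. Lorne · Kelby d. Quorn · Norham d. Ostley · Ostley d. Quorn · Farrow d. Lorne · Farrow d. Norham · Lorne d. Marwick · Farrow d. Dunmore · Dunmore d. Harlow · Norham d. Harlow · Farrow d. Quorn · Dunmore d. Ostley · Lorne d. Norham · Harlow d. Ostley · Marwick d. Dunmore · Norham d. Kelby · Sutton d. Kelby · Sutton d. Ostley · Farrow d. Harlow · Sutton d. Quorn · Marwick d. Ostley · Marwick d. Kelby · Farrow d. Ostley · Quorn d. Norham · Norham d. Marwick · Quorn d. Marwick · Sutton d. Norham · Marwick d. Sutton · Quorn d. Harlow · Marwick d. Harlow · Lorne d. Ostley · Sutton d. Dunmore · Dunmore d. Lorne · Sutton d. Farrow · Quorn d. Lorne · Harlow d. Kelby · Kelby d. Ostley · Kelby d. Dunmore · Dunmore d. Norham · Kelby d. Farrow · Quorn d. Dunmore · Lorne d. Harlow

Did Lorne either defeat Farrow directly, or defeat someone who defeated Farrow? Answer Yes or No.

No

Lorne did not beat Farrow directly.
Lorne beat Ostley, Norham, Marwick, Harlow, but each of them lost to Farrow. No two-step path.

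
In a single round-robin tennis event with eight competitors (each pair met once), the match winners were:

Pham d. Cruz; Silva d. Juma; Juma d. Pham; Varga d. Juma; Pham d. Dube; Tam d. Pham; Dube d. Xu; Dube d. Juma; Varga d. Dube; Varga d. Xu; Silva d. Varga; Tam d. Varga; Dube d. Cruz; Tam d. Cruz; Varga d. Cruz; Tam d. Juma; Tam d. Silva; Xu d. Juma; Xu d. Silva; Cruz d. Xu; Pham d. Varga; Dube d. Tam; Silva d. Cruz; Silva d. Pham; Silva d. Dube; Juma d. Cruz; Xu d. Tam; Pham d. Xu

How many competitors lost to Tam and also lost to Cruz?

Tam beat: Silva, Varga, Juma, Cruz, Pham.
Cruz beat: Xu.
No one was beaten by both.

0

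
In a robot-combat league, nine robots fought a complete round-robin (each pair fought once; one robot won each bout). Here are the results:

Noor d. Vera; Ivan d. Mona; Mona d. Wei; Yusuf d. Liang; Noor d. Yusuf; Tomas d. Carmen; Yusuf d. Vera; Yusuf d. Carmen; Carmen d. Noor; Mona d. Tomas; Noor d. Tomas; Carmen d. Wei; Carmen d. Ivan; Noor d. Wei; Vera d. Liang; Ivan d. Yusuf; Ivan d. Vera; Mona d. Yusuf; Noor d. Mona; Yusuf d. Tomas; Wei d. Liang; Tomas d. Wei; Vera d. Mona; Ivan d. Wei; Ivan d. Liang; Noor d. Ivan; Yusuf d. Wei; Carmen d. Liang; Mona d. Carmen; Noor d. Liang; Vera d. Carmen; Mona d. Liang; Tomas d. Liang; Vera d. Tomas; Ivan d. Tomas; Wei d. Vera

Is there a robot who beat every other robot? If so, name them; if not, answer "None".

None

Highest win total is Noor with 7 (out of 8 possible).
Noor lost to Carmen, so no robot went undefeated.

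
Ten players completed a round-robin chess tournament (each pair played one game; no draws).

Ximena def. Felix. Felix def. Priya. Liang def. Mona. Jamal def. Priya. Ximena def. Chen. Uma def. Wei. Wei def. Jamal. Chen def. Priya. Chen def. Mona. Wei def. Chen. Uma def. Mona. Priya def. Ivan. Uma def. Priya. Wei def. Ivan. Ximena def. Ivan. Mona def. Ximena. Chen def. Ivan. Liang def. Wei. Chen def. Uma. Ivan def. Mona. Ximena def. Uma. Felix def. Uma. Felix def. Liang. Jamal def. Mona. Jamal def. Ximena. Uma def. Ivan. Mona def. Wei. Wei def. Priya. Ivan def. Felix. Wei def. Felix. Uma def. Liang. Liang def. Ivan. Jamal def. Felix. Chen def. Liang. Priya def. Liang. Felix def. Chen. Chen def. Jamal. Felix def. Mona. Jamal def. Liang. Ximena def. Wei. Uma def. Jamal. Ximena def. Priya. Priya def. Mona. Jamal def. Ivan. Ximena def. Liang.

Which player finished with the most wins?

Win totals: Ivan 2, Priya 3, Jamal 6, Liang 3, Mona 2, Chen 6, Wei 5, Uma 6, Felix 5, Ximena 7.
Ximena leads with 7 wins (next highest: 6).

Ximena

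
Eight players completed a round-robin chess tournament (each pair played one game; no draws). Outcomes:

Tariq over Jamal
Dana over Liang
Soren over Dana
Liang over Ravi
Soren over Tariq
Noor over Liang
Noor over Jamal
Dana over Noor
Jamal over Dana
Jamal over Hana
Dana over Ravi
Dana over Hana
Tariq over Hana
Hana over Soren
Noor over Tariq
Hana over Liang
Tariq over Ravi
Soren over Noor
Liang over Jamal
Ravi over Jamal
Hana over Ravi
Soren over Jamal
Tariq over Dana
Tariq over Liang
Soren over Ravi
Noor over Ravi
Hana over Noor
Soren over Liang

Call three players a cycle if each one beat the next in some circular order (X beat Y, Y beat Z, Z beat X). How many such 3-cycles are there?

11

Win totals: Noor 4, Ravi 1, Tariq 5, Liang 2, Hana 4, Jamal 2, Soren 6, Dana 4.
A player with w wins dominates both others in C(w,2) triples; summing gives 6 + 0 + 10 + 1 + 6 + 1 + 15 + 6 = 45 transitive triples.
Total triples C(8,3) = 56, so cyclic triples = 56 − 45 = 11.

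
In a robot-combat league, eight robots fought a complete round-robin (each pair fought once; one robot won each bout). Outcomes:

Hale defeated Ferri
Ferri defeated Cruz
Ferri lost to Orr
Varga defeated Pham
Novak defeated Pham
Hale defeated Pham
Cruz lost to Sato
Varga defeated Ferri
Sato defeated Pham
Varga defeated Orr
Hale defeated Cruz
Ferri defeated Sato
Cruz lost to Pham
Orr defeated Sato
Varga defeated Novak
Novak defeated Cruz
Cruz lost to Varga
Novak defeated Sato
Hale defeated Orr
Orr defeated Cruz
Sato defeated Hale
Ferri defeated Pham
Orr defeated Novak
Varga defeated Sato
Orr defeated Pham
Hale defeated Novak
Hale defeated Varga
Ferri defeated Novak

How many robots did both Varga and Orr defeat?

Varga beat: Novak, Pham, Ferri, Orr, Cruz, Sato.
Orr beat: Novak, Pham, Ferri, Cruz, Sato.
Both beat: Novak, Pham, Ferri, Cruz, Sato — 5.

5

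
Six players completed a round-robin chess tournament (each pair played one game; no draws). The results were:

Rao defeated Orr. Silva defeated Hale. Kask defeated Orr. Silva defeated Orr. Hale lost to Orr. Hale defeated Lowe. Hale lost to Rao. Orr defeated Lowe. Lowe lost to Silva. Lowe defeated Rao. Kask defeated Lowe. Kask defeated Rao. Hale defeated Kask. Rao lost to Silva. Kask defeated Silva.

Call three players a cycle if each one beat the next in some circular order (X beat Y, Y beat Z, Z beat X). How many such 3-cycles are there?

5

Of the C(6,3) = 20 triples, the cyclic ones are: {Silva, Hale, Kask}; {Hale, Lowe, Rao}; {Hale, Rao, Kask}; {Hale, Orr, Kask}; {Lowe, Rao, Orr}.
That is 5.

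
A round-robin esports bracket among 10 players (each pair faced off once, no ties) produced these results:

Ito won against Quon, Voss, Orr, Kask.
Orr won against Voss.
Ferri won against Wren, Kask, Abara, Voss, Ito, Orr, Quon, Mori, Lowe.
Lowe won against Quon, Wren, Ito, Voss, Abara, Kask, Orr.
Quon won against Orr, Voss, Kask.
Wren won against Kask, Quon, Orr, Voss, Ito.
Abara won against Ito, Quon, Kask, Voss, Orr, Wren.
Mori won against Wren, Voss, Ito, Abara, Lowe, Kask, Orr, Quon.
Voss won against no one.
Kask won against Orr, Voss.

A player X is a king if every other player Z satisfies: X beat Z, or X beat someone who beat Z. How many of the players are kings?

Ferri reaches everyone (king).
Orr cannot reach Ferri, Mori, Kask, Abara, Wren, Quon, Lowe, Ito in two steps.
Mori cannot reach Ferri in two steps.
Kask cannot reach Ferri, Mori, Abara, Wren, Quon, Lowe, Ito in two steps.
Abara cannot reach Ferri, Mori, Lowe in two steps.
Wren cannot reach Ferri, Mori, Abara, Lowe in two steps.
Quon cannot reach Ferri, Mori, Abara, Wren, Lowe, Ito in two steps.
Voss cannot reach Ferri, Orr, Mori, Kask, Abara, Wren, Quon, Lowe, Ito in two steps.
Lowe cannot reach Ferri, Mori in two steps.
Ito cannot reach Ferri, Mori, Abara, Wren, Lowe in two steps.
Kings: Ferri — 1.

1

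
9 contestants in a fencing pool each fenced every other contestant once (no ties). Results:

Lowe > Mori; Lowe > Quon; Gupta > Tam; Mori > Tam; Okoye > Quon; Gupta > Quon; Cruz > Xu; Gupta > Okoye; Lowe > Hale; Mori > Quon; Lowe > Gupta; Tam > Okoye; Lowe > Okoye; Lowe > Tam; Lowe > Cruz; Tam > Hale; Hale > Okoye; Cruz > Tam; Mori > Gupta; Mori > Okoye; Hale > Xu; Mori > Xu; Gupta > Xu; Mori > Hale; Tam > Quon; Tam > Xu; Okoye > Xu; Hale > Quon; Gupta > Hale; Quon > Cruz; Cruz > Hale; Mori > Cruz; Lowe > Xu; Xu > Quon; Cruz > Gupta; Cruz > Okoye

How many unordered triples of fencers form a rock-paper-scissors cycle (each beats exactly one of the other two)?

Win totals: Xu 1, Lowe 8, Okoye 2, Mori 7, Gupta 5, Cruz 5, Tam 4, Quon 1, Hale 3.
A fencer with w wins dominates both others in C(w,2) triples; summing gives 0 + 28 + 1 + 21 + 10 + 10 + 6 + 0 + 3 = 79 transitive triples.
Total triples C(9,3) = 84, so cyclic triples = 84 − 79 = 5.

5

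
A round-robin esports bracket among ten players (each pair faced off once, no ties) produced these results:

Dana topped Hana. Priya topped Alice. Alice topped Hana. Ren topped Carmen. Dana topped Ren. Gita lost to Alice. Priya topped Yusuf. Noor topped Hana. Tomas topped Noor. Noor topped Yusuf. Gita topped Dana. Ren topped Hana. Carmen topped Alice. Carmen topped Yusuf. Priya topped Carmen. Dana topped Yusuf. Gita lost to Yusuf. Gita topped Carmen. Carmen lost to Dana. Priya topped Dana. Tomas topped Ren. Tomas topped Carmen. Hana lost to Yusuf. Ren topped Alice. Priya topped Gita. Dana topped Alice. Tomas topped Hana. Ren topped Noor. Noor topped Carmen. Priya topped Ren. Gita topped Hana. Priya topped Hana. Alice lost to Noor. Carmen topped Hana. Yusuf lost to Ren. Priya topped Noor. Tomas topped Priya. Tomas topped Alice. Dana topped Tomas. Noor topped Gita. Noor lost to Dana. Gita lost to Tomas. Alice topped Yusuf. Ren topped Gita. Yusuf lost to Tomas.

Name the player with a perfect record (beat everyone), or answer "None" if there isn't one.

None

Highest win total is Tomas with 8 (out of 9 possible).
Tomas lost to Dana, so no player went undefeated.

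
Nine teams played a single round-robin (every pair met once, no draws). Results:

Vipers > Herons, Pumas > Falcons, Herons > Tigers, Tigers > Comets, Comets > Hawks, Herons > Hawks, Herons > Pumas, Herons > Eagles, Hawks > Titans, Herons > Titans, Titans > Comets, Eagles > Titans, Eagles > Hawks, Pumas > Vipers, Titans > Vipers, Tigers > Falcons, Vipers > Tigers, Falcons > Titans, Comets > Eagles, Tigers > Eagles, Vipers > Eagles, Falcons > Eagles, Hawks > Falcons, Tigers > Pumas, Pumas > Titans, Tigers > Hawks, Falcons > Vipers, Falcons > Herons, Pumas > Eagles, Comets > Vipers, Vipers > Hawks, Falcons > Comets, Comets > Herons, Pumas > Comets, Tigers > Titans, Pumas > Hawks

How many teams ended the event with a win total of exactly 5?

2

Win totals: Vipers 4, Herons 5, Hawks 2, Pumas 6, Titans 2, Eagles 2, Tigers 6, Falcons 5, Comets 4.
Exactly 5: Herons, Falcons — 2 teams.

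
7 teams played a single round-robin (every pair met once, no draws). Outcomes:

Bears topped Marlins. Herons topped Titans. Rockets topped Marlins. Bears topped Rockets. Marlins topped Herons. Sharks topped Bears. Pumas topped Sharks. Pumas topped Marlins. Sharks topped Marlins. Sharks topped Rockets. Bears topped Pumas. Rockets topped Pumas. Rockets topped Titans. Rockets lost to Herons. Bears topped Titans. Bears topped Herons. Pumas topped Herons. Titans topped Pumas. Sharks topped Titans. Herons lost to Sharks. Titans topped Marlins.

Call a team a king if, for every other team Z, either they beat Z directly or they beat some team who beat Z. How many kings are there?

Titans cannot reach Rockets, Bears in two steps.
Herons cannot reach Sharks, Bears in two steps.
Sharks reaches everyone (king).
Rockets cannot reach Bears in two steps.
Bears reaches everyone (king).
Marlins cannot reach Sharks, Bears, Pumas in two steps.
Pumas reaches everyone (king).
Kings: Sharks, Bears, Pumas — 3.

3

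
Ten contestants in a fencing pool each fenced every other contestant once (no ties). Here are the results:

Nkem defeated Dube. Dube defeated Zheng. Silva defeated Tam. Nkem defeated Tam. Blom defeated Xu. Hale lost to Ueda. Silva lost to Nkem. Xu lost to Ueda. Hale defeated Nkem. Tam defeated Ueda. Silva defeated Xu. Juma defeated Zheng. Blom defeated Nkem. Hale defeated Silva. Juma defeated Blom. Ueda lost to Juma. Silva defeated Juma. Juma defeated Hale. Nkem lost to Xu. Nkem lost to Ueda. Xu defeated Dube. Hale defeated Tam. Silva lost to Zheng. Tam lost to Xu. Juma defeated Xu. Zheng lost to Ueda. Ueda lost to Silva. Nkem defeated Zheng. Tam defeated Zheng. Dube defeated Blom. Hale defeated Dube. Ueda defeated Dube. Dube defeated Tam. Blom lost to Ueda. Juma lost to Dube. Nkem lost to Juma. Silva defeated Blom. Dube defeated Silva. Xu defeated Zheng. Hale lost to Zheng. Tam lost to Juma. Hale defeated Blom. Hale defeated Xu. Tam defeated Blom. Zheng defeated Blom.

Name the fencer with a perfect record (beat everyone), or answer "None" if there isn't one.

Highest win total is Juma with 7 (out of 9 possible).
Juma lost to Silva, Dube, so no fencer went undefeated.

None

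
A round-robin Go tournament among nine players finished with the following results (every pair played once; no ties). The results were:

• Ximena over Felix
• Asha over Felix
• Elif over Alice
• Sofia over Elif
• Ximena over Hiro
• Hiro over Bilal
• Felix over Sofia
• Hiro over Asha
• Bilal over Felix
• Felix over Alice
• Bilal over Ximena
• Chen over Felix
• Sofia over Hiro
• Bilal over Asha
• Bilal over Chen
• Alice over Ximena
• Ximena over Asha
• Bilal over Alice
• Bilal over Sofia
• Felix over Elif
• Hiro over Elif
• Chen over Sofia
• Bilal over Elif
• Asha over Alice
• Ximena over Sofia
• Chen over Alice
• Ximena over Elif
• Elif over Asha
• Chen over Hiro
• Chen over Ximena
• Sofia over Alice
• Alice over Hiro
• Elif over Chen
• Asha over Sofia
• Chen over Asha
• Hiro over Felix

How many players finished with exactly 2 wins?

1

Win totals: Bilal 7, Sofia 3, Elif 3, Felix 3, Asha 3, Chen 6, Alice 2, Hiro 4, Ximena 5.
Exactly 2: Alice — 1 player.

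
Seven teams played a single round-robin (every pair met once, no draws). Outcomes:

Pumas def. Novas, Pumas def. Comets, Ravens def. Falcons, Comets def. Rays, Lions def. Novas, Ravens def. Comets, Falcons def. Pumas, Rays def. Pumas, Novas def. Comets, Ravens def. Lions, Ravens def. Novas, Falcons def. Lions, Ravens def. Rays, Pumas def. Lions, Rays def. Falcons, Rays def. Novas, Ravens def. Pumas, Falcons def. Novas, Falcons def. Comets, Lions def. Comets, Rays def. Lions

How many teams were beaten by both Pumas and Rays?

2

Pumas beat: Lions, Novas, Comets.
Rays beat: Lions, Falcons, Novas, Pumas.
Both beat: Lions, Novas — 2.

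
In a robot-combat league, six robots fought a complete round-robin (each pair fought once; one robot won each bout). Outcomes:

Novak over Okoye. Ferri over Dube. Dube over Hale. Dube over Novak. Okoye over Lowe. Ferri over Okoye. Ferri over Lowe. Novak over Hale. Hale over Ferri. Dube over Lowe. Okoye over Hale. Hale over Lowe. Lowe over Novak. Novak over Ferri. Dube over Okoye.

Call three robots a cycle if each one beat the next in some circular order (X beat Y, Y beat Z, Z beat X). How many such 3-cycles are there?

6

Of the C(6,3) = 20 triples, the cyclic ones are: {Ferri, Novak, Lowe}; {Ferri, Novak, Dube}; {Ferri, Okoye, Hale}; {Ferri, Dube, Hale}; {Novak, Okoye, Lowe}; {Novak, Lowe, Hale}.
That is 6.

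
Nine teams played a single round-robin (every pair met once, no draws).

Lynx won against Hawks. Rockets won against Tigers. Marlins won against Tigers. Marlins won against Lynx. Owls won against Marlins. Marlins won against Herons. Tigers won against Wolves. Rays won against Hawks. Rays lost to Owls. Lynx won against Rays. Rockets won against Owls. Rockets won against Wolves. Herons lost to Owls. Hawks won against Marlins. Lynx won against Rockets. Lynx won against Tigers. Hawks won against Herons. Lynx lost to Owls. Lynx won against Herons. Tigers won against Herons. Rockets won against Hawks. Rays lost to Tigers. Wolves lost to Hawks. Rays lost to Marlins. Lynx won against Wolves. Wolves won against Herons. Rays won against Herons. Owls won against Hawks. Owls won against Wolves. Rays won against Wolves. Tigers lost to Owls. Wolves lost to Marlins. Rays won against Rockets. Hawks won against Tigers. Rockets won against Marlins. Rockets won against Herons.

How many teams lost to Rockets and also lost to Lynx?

Rockets beat: Herons, Wolves, Marlins, Owls, Tigers, Hawks.
Lynx beat: Herons, Wolves, Rockets, Rays, Tigers, Hawks.
Both beat: Herons, Wolves, Tigers, Hawks — 4.

4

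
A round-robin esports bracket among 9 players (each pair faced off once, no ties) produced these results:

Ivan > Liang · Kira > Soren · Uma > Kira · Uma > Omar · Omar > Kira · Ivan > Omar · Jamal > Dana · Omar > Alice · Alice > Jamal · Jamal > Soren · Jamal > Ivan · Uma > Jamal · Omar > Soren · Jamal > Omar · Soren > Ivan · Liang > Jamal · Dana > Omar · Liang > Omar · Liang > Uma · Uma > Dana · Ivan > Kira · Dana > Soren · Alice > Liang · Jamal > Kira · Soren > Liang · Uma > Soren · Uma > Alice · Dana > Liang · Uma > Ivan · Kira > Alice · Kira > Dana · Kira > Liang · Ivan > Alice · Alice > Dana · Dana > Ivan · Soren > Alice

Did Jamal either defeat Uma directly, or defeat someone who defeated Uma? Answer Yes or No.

No

Jamal did not beat Uma directly.
Jamal beat Soren, Omar, Kira, Dana, Ivan, but each of them lost to Uma. No two-step path.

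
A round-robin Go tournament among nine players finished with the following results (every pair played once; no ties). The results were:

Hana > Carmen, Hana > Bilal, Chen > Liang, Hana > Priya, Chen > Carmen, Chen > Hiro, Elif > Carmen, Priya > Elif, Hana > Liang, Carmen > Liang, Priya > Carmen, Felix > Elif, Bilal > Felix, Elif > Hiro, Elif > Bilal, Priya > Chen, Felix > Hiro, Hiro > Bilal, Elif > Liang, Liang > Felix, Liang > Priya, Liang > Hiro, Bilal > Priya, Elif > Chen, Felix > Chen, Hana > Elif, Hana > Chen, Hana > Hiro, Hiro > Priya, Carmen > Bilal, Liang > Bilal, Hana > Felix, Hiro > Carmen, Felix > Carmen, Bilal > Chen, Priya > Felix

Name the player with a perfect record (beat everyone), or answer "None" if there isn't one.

Hana has 8 wins out of 8 opponents — a perfect record.

Hana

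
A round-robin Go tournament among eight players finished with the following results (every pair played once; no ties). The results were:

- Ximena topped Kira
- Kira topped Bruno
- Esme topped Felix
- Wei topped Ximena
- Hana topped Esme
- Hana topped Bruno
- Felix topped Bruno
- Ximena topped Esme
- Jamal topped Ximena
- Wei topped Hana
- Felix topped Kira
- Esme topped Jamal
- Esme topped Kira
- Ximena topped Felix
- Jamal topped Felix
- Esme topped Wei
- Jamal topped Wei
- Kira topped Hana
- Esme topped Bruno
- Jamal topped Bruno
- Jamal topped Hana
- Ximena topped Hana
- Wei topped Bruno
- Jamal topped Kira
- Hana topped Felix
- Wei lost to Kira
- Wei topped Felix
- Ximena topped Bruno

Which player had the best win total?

Jamal

Win totals: Hana 3, Bruno 0, Esme 5, Felix 2, Wei 4, Jamal 6, Ximena 5, Kira 3.
Jamal leads with 6 wins (next highest: 5).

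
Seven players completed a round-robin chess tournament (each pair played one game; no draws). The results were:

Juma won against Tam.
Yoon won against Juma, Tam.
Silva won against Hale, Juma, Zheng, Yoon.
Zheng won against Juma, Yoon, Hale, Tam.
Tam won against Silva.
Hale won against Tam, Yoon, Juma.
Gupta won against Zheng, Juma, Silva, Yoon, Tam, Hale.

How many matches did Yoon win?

Yoon's results: beat Juma, Tam; lost to Silva, Gupta, Hale, Zheng.
That is 2 wins.

2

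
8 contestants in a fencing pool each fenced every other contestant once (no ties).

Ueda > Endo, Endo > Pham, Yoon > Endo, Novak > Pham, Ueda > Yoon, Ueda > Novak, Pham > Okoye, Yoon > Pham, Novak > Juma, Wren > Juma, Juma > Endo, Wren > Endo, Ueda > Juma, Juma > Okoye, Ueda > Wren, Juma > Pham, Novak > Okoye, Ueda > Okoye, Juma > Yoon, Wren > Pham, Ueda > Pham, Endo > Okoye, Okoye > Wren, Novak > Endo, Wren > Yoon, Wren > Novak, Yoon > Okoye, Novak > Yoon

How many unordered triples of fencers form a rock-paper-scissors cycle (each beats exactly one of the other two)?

Win totals: Pham 1, Novak 5, Okoye 1, Yoon 3, Endo 2, Ueda 7, Wren 5, Juma 4.
A fencer with w wins dominates both others in C(w,2) triples; summing gives 0 + 10 + 0 + 3 + 1 + 21 + 10 + 6 = 51 transitive triples.
Total triples C(8,3) = 56, so cyclic triples = 56 − 51 = 5.

5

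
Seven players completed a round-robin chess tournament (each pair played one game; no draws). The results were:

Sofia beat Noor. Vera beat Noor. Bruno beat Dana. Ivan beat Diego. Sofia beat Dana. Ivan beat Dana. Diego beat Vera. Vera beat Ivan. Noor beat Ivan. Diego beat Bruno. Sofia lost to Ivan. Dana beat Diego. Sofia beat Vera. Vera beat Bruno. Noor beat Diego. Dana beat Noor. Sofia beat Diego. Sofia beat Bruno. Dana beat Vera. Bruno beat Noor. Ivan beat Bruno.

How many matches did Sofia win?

Sofia's results: beat Bruno, Dana, Noor, Diego, Vera; lost to Ivan.
That is 5 wins.

5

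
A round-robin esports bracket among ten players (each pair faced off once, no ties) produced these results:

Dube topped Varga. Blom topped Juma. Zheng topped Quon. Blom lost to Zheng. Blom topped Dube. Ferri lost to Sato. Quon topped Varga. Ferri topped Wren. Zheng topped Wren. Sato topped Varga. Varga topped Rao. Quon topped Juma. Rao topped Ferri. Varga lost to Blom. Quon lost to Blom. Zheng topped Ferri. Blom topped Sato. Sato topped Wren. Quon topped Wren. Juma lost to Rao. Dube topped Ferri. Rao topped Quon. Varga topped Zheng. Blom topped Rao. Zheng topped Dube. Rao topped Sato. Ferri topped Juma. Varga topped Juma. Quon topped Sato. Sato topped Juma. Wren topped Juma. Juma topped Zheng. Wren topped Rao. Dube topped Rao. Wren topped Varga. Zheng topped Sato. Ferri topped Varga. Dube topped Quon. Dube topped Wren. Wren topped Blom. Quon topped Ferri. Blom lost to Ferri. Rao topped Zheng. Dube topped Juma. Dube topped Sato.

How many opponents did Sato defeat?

Sato's results: beat Ferri, Varga, Wren, Juma; lost to Zheng, Quon, Dube, Rao, Blom.
That is 4 wins.

4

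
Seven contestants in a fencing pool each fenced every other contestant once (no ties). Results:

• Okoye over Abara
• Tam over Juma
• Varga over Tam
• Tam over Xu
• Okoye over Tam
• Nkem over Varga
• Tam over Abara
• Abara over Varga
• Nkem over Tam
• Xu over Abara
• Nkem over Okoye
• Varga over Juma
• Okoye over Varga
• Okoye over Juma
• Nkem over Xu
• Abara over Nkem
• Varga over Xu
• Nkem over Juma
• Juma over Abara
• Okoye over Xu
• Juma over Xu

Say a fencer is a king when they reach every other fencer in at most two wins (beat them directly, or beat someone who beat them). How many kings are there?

Abara reaches everyone (king).
Nkem reaches everyone (king).
Varga cannot reach Nkem, Okoye in two steps.
Juma cannot reach Okoye, Tam in two steps.
Okoye reaches everyone (king).
Xu cannot reach Juma, Okoye, Tam in two steps.
Tam cannot reach Okoye in two steps.
Kings: Abara, Nkem, Okoye — 3.

3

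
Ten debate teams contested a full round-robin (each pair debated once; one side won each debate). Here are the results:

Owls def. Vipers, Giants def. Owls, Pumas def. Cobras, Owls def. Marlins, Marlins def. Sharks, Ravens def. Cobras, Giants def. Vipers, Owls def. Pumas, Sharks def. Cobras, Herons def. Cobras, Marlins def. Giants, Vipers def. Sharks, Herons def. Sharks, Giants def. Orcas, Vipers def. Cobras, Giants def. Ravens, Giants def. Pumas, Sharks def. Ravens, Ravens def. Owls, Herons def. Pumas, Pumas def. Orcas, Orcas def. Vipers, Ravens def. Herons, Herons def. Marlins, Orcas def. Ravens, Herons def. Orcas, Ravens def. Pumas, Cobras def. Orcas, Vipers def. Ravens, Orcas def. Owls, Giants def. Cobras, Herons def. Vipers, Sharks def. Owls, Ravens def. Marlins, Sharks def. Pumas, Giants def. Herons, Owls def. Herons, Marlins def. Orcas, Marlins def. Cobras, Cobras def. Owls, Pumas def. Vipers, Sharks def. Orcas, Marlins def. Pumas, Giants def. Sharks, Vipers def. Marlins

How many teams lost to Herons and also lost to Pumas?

3

Herons beat: Marlins, Orcas, Sharks, Vipers, Pumas, Cobras.
Pumas beat: Orcas, Vipers, Cobras.
Both beat: Orcas, Vipers, Cobras — 3.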